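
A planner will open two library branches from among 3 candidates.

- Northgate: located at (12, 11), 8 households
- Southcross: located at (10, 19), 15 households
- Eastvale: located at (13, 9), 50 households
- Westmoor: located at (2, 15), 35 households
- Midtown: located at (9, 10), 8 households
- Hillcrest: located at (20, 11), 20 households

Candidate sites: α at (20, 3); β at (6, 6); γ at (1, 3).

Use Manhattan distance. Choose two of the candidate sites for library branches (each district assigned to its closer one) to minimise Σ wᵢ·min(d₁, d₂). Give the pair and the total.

{α, β}, total 1514

Evaluate every pair (each demand assigned to the nearer of the two):
  {α, β}: total = 1514
  {β, γ}: total = 1734
  {α, γ}: total = 1888
Best pair: {α, β} with total 1514.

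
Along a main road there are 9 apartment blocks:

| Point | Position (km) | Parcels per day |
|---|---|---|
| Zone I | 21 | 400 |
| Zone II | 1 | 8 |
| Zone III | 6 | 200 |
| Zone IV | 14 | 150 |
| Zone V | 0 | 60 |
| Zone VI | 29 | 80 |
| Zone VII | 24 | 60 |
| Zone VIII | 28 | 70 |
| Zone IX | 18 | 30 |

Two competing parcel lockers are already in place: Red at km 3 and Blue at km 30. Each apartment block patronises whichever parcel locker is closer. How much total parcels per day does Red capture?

The indifferent point is the midpoint (3+30)/2 = 16.5; apartment blocks left of it (closer to Red at 3) go to Red, those right go to Blue.
  Zone V at 0 (w=60) → Red
  Zone II at 1 (w=8) → Red
  Zone III at 6 (w=200) → Red
  Zone IV at 14 (w=150) → Red
  Zone IX at 18 (w=30) → Blue
  Zone I at 21 (w=400) → Blue
  Zone VII at 24 (w=60) → Blue
  Zone VIII at 28 (w=70) → Blue
  Zone VI at 29 (w=80) → Blue
Red captures 418; Blue captures 640.

418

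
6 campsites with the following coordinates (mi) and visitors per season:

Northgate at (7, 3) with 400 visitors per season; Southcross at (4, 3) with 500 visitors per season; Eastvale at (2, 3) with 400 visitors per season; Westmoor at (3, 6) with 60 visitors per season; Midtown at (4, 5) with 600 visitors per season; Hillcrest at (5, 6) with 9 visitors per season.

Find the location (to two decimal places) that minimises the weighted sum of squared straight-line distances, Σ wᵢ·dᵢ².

The minimiser of Σwᵢ‖p−pᵢ‖² is the weighted centroid p* = (Σwᵢpᵢ)/(Σwᵢ).
Σwᵢ = 1969.
Σwᵢxᵢ = 400·7 + 500·4 + 400·2 + 60·3 + 600·4 + 9·5 = 8225.
Σwᵢyᵢ = 400·3 + 500·3 + 400·3 + 60·6 + 600·5 + 9·6 = 7314.
x* = 8225/1969 = 4.18, y* = 7314/1969 = 3.71.

(4.18, 3.71)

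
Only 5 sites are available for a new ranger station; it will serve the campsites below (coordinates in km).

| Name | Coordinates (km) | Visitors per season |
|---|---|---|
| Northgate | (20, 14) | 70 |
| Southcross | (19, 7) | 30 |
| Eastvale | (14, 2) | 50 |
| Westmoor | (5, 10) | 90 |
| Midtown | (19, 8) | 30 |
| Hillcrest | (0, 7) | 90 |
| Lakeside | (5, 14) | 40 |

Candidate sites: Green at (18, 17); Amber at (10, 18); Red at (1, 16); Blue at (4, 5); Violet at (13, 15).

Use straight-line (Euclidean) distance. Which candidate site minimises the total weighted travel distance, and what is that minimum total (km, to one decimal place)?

Total weighted distance at each candidate:
  Green (18, 17): total = 5317.5
  Amber (10, 18): total = 4851.7
  Red (1, 16): total = 5130.1
  Blue (4, 5): total = 3943.6
  Violet (13, 15): total = 4268.8
Minimum is at Blue with total 3943.6 km.

Blue, total 3943.6 km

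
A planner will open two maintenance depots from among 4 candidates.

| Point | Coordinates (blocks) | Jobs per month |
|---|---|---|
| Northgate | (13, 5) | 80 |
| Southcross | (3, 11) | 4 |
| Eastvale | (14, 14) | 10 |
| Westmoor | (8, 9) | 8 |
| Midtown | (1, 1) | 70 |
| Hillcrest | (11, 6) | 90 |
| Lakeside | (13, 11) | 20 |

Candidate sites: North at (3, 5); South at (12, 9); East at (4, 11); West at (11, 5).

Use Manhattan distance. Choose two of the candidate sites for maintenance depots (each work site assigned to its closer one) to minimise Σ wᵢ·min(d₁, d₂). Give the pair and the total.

{North, West}, total 1030

Evaluate every pair (each demand assigned to the nearer of the two):
  {North, West}: total = 1030
  {North, South}: total = 1366
  {South, West}: total = 1436
  {East, West}: total = 1492
  {South, East}: total = 1836
  {North, East}: total = 2392
Best pair: {North, West} with total 1030.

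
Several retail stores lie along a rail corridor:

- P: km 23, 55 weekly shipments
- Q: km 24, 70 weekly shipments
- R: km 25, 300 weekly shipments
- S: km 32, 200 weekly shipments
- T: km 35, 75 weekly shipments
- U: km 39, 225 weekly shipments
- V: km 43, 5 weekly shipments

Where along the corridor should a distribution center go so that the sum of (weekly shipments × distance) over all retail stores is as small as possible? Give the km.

For a sum of weighted absolute distances on a line, the optimum is the weighted median (not the mean). Total weight W = 930; half-weight = 465.
Sort by position and accumulate weight:
  km 23 (P, w=55) → cum 55
  km 24 (Q, w=70) → cum 125
  km 25 (R, w=300) → cum 425
  km 32 (S, w=200) → cum 625  ≥ 465 → median here
  km 35 (T, w=75) → cum 700
  km 39 (U, w=225) → cum 925
  km 43 (V, w=5) → cum 930
Optimal location: km 32.

x = 32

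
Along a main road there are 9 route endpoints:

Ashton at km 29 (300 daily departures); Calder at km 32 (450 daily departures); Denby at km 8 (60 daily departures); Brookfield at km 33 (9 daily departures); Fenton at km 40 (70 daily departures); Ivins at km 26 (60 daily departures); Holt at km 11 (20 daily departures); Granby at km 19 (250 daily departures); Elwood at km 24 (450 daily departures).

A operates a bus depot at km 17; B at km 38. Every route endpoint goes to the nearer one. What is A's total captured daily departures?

840

The indifferent point is the midpoint (17+38)/2 = 27.5; route endpoints left of it (closer to A at 17) go to A, those right go to B.
  Denby at 8 (w=60) → A
  Holt at 11 (w=20) → A
  Granby at 19 (w=250) → A
  Elwood at 24 (w=450) → A
  Ivins at 26 (w=60) → A
  Ashton at 29 (w=300) → B
  Calder at 32 (w=450) → B
  Brookfield at 33 (w=9) → B
  Fenton at 40 (w=70) → B
A captures 840; B captures 829.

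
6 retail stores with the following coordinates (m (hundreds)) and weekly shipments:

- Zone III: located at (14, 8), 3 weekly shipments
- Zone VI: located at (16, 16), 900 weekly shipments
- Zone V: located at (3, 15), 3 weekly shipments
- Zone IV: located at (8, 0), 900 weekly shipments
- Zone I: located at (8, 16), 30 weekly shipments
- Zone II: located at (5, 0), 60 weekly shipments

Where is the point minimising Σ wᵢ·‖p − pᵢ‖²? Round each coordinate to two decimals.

(11.70, 7.88)

The minimiser of Σwᵢ‖p−pᵢ‖² is the weighted centroid p* = (Σwᵢpᵢ)/(Σwᵢ).
Σwᵢ = 1896.
Σwᵢxᵢ = 3·14 + 900·16 + 3·3 + 900·8 + 30·8 + 60·5 = 22191.
Σwᵢyᵢ = 3·8 + 900·16 + 3·15 + 900·0 + 30·16 + 60·0 = 14949.
x* = 22191/1896 = 11.70, y* = 14949/1896 = 7.88.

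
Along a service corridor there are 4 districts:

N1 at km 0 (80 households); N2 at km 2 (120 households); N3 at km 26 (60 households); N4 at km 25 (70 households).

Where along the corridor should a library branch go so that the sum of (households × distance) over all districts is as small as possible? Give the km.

For a sum of weighted absolute distances on a line, the optimum is the weighted median (not the mean). Total weight W = 330; half-weight = 165.
Sort by position and accumulate weight:
  km 0 (N1, w=80) → cum 80
  km 2 (N2, w=120) → cum 200  ≥ 165 → median here
  km 25 (N4, w=70) → cum 270
  km 26 (N3, w=60) → cum 330
Optimal location: km 2.

x = 2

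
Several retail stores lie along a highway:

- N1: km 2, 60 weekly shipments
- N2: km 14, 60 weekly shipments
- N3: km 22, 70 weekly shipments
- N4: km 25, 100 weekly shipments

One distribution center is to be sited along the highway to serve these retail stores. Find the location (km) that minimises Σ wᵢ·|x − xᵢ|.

For a sum of weighted absolute distances on a line, the optimum is the weighted median (not the mean). Total weight W = 290; half-weight = 145.
Sort by position and accumulate weight:
  km 2 (N1, w=60) → cum 60
  km 14 (N2, w=60) → cum 120
  km 22 (N3, w=70) → cum 190  ≥ 145 → median here
  km 25 (N4, w=100) → cum 290
Optimal location: km 22.

x = 22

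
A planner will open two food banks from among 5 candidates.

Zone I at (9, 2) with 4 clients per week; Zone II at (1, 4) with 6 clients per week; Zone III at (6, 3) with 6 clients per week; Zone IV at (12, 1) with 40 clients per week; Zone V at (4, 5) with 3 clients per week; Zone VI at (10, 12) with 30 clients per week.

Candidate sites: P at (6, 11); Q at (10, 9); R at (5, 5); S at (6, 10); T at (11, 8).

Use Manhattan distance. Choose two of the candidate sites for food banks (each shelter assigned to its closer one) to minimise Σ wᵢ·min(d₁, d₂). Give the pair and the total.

Evaluate every pair (each demand assigned to the nearer of the two):
  {R, T}: total = 549
  {Q, R}: total = 569
  {Q, T}: total = 616
  {S, T}: total = 631
  {P, T}: total = 646
  {Q, S}: total = 651
  {P, Q}: total = 666
  {P, R}: total = 669
  {R, S}: total = 699
  {P, S}: total = 923
Best pair: {R, T} with total 549.

{R, T}, total 549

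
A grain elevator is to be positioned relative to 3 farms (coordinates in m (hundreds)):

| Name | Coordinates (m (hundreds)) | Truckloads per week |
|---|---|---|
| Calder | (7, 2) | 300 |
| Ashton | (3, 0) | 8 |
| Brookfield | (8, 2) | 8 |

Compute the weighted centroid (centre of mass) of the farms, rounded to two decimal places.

The minimiser of Σwᵢ‖p−pᵢ‖² is the weighted centroid p* = (Σwᵢpᵢ)/(Σwᵢ).
Σwᵢ = 316.
Σwᵢxᵢ = 300·7 + 8·3 + 8·8 = 2188.
Σwᵢyᵢ = 300·2 + 8·0 + 8·2 = 616.
x* = 2188/316 = 6.92, y* = 616/316 = 1.95.

(6.92, 1.95)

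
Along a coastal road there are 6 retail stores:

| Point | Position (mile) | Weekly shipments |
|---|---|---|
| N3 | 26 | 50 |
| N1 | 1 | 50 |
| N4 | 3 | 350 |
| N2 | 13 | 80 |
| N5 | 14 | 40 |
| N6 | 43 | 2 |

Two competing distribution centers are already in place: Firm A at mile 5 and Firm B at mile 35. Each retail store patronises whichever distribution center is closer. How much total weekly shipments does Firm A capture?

The indifferent point is the midpoint (5+35)/2 = 20; retail stores left of it (closer to Firm A at 5) go to Firm A, those right go to Firm B.
  N1 at 1 (w=50) → Firm A
  N4 at 3 (w=350) → Firm A
  N2 at 13 (w=80) → Firm A
  N5 at 14 (w=40) → Firm A
  N3 at 26 (w=50) → Firm B
  N6 at 43 (w=2) → Firm B
Firm A captures 520; Firm B captures 52.

520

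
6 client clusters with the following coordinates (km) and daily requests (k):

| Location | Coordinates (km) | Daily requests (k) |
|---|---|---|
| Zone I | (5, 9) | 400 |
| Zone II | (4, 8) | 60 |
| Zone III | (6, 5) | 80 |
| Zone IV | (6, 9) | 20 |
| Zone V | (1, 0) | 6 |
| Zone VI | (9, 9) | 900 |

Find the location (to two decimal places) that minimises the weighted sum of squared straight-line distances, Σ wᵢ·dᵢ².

The minimiser of Σwᵢ‖p−pᵢ‖² is the weighted centroid p* = (Σwᵢpᵢ)/(Σwᵢ).
Σwᵢ = 1466.
Σwᵢxᵢ = 400·5 + 60·4 + 80·6 + 20·6 + 6·1 + 900·9 = 10946.
Σwᵢyᵢ = 400·9 + 60·8 + 80·5 + 20·9 + 6·0 + 900·9 = 12760.
x* = 10946/1466 = 7.47, y* = 12760/1466 = 8.70.

(7.47, 8.70)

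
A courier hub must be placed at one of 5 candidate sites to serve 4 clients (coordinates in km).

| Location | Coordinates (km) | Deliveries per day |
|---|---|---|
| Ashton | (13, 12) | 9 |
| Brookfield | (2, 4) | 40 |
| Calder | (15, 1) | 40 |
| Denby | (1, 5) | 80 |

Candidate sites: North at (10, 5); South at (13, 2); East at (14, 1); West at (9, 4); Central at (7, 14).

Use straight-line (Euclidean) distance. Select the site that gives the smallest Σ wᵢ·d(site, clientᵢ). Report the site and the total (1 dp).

Total weighted distance at each candidate:
  North (10, 5): total = 1367.2
  South (13, 2): total = 1616.2
  East (14, 1): total = 1722.3
  West (9, 4): total = 1273.8
  Central (7, 14): total = 1980.0
Minimum is at West with total 1273.8 km.

West, total 1273.8 km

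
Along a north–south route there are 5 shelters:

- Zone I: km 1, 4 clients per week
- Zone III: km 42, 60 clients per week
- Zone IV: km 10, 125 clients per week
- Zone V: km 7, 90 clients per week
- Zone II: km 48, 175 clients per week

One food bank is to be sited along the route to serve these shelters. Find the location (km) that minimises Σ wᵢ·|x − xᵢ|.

For a sum of weighted absolute distances on a line, the optimum is the weighted median (not the mean). Total weight W = 454; half-weight = 227.
Sort by position and accumulate weight:
  km 1 (Zone I, w=4) → cum 4
  km 7 (Zone V, w=90) → cum 94
  km 10 (Zone IV, w=125) → cum 219
  km 42 (Zone III, w=60) → cum 279  ≥ 227 → median here
  km 48 (Zone II, w=175) → cum 454
Optimal location: km 42.

x = 42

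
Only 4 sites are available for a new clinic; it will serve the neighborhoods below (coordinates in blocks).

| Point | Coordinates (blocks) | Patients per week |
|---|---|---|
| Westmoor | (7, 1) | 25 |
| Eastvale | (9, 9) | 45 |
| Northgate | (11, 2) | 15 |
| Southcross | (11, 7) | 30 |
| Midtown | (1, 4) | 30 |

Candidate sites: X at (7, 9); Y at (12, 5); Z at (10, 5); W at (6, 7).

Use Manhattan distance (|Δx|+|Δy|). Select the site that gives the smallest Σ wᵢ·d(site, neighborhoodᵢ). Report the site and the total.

Z, total 850 blocks

Total weighted distance at each candidate:
  X (7, 9): total = 965
  Y (12, 5): total = 1050
  Z (10, 5): total = 850
  W (6, 7): total = 940
Minimum is at Z with total 850 blocks.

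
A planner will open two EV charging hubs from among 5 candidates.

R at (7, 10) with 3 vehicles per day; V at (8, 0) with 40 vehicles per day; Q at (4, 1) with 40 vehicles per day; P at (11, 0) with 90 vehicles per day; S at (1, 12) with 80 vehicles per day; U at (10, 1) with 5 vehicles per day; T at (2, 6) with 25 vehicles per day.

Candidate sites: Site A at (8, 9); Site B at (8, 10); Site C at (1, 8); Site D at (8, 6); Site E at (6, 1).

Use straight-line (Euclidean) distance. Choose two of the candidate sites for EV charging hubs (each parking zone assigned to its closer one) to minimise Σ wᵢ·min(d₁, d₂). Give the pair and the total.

Evaluate every pair (each demand assigned to the nearer of the two):
  {Site C, Site E}: total = 1043.2
  {Site B, Site E}: total = 1393.8
  {Site A, Site E}: total = 1421.9
  {Site C, Site D}: total = 1515.1
  {Site D, Site E}: total = 1548.3
  {Site B, Site D}: total = 1862.2
  {Site A, Site D}: total = 1890.3
  {Site A, Site C}: total = 1939.8
  {Site B, Site C}: total = 2069.3
  {Site A, Site B}: total = 2365.9
Best pair: {Site C, Site E} with total 1043.2.

{Site C, Site E}, total 1043.2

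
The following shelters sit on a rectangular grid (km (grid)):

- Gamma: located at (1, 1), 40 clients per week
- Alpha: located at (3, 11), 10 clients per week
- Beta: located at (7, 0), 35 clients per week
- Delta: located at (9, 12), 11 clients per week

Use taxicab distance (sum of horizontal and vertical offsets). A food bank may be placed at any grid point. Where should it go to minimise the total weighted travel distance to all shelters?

Manhattan distance separates: Σwᵢ(|x−xᵢ|+|y−yᵢ|) = Σwᵢ|x−xᵢ| + Σwᵢ|y−yᵢ|, so x and y are optimised independently as 1-D weighted medians.
Total weight W = 96; half = 48.
x-coordinate, sorted with cumulative weight:
  x=1 (Gamma, w=40) cum 40
  x=3 (Alpha, w=10) cum 50  ← median
  x=7 (Beta, w=35) cum 85
  x=9 (Delta, w=11) cum 96
⇒ x* = 3
y-coordinate, sorted with cumulative weight:
  y=0 (Beta, w=35) cum 35
  y=1 (Gamma, w=40) cum 75  ← median
  y=11 (Alpha, w=10) cum 85
  y=12 (Delta, w=11) cum 96
⇒ y* = 1

(3, 1)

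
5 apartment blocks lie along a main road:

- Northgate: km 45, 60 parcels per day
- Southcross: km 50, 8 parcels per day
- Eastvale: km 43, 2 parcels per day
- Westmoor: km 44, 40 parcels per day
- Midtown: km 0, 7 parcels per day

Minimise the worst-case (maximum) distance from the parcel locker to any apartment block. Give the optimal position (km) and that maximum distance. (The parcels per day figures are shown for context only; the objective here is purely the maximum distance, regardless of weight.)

location 25, max distance 25

The 1-center on a line is the midpoint of the two extreme points: leftmost at 0, rightmost at 50.
Optimal location = (0 + 50)/2 = 25; maximum distance = (50 − 0)/2 = 25.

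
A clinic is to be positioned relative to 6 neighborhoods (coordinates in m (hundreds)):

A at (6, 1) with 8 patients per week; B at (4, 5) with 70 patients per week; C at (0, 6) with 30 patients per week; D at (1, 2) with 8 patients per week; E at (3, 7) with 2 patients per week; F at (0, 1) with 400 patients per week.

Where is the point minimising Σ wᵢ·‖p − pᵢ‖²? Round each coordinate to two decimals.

(0.66, 1.87)

The minimiser of Σwᵢ‖p−pᵢ‖² is the weighted centroid p* = (Σwᵢpᵢ)/(Σwᵢ).
Σwᵢ = 518.
Σwᵢxᵢ = 8·6 + 70·4 + 30·0 + 8·1 + 2·3 + 400·0 = 342.
Σwᵢyᵢ = 8·1 + 70·5 + 30·6 + 8·2 + 2·7 + 400·1 = 968.
x* = 342/518 = 0.66, y* = 968/518 = 1.87.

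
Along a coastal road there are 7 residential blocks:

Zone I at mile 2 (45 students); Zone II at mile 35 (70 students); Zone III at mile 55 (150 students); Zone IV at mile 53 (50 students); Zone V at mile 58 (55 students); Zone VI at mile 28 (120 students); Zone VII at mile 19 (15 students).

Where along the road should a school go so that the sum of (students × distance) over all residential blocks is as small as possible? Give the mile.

x = 53

For a sum of weighted absolute distances on a line, the optimum is the weighted median (not the mean). Total weight W = 505; half-weight = 252.5.
Sort by position and accumulate weight:
  mile 2 (Zone I, w=45) → cum 45
  mile 19 (Zone VII, w=15) → cum 60
  mile 28 (Zone VI, w=120) → cum 180
  mile 35 (Zone II, w=70) → cum 250
  mile 53 (Zone IV, w=50) → cum 300  ≥ 252.5 → median here
  mile 55 (Zone III, w=150) → cum 450
  mile 58 (Zone V, w=55) → cum 505
Optimal location: mile 53.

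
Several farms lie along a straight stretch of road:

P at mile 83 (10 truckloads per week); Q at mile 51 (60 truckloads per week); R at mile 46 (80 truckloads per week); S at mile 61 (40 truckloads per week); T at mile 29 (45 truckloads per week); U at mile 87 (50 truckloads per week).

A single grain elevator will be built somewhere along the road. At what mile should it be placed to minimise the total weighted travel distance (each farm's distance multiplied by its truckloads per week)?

x = 51

For a sum of weighted absolute distances on a line, the optimum is the weighted median (not the mean). Total weight W = 285; half-weight = 142.5.
Sort by position and accumulate weight:
  mile 29 (T, w=45) → cum 45
  mile 46 (R, w=80) → cum 125
  mile 51 (Q, w=60) → cum 185  ≥ 142.5 → median here
  mile 61 (S, w=40) → cum 225
  mile 83 (P, w=10) → cum 235
  mile 87 (U, w=50) → cum 285
Optimal location: mile 51.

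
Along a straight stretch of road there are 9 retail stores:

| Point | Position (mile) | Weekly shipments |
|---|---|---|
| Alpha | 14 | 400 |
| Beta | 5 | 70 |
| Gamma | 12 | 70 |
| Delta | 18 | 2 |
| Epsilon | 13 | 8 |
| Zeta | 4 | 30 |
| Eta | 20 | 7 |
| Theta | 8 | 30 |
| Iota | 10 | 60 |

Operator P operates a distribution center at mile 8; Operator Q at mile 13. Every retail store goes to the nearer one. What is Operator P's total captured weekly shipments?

The indifferent point is the midpoint (8+13)/2 = 10.5; retail stores left of it (closer to Operator P at 8) go to Operator P, those right go to Operator Q.
  Zeta at 4 (w=30) → Operator P
  Beta at 5 (w=70) → Operator P
  Theta at 8 (w=30) → Operator P
  Iota at 10 (w=60) → Operator P
  Gamma at 12 (w=70) → Operator Q
  Epsilon at 13 (w=8) → Operator Q
  Alpha at 14 (w=400) → Operator Q
  Delta at 18 (w=2) → Operator Q
  Eta at 20 (w=7) → Operator Q
Operator P captures 190; Operator Q captures 487.

190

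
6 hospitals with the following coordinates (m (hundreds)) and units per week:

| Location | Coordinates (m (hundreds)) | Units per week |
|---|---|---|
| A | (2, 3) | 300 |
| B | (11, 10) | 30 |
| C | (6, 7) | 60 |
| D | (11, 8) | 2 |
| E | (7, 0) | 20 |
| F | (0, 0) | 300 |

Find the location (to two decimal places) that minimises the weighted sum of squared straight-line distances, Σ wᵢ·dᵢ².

(2.04, 2.30)

The minimiser of Σwᵢ‖p−pᵢ‖² is the weighted centroid p* = (Σwᵢpᵢ)/(Σwᵢ).
Σwᵢ = 712.
Σwᵢxᵢ = 300·2 + 30·11 + 60·6 + 2·11 + 20·7 + 300·0 = 1452.
Σwᵢyᵢ = 300·3 + 30·10 + 60·7 + 2·8 + 20·0 + 300·0 = 1636.
x* = 1452/712 = 2.04, y* = 1636/712 = 2.30.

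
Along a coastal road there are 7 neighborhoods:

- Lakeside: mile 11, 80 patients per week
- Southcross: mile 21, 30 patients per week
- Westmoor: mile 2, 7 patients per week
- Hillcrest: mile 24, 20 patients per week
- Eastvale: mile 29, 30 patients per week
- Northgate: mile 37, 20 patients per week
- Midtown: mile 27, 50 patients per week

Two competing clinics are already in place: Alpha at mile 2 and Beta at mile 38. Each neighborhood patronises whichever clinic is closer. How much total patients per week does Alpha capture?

The indifferent point is the midpoint (2+38)/2 = 20; neighborhoods left of it (closer to Alpha at 2) go to Alpha, those right go to Beta.
  Westmoor at 2 (w=7) → Alpha
  Lakeside at 11 (w=80) → Alpha
  Southcross at 21 (w=30) → Beta
  Hillcrest at 24 (w=20) → Beta
  Midtown at 27 (w=50) → Beta
  Eastvale at 29 (w=30) → Beta
  Northgate at 37 (w=20) → Beta
Alpha captures 87; Beta captures 150.

87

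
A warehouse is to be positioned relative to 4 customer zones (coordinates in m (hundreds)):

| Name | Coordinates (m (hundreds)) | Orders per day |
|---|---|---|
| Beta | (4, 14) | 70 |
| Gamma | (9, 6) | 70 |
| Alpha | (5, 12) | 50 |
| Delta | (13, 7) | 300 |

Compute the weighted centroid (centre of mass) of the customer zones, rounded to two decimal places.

(10.33, 8.37)

The minimiser of Σwᵢ‖p−pᵢ‖² is the weighted centroid p* = (Σwᵢpᵢ)/(Σwᵢ).
Σwᵢ = 490.
Σwᵢxᵢ = 70·4 + 70·9 + 50·5 + 300·13 = 5060.
Σwᵢyᵢ = 70·14 + 70·6 + 50·12 + 300·7 = 4100.
x* = 5060/490 = 10.33, y* = 4100/490 = 8.37.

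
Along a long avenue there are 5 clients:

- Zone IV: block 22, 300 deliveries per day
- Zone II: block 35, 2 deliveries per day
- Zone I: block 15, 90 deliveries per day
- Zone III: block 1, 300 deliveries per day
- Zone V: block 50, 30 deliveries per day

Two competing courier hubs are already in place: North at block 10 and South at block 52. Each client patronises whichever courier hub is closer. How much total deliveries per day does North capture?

690

The indifferent point is the midpoint (10+52)/2 = 31; clients left of it (closer to North at 10) go to North, those right go to South.
  Zone III at 1 (w=300) → North
  Zone I at 15 (w=90) → North
  Zone IV at 22 (w=300) → North
  Zone II at 35 (w=2) → South
  Zone V at 50 (w=30) → South
North captures 690; South captures 32.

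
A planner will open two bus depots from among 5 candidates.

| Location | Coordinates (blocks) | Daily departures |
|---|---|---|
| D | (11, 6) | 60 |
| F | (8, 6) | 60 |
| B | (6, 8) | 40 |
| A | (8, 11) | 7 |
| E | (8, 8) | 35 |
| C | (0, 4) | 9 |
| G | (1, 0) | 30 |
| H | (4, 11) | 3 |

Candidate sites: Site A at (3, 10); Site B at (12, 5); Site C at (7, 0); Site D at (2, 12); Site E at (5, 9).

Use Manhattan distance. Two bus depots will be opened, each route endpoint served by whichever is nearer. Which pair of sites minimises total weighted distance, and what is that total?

{Site B, Site E}, total 1164

Evaluate every pair (each demand assigned to the nearer of the two):
  {Site B, Site E}: total = 1164
  {Site A, Site B}: total = 1354
  {Site B, Site C}: total = 1416
  {Site C, Site E}: total = 1434
  {Site B, Site D}: total = 1523
  {Site A, Site E}: total = 1602
  {Site D, Site E}: total = 1644
  {Site A, Site C}: total = 1774
  {Site C, Site D}: total = 1983
  {Site A, Site D}: total = 2194
Best pair: {Site B, Site E} with total 1164.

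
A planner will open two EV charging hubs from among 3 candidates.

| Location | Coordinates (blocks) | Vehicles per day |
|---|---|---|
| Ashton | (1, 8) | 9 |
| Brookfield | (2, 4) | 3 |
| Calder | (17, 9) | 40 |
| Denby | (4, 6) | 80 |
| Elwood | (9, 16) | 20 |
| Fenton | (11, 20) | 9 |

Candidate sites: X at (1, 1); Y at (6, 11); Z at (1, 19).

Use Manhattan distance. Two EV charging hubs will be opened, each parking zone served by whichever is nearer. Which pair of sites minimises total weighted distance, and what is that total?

Evaluate every pair (each demand assigned to the nearer of the two):
  {X, Y}: total = 1441
  {Y, Z}: total = 1444
  {X, Z}: total = 1994
Best pair: {X, Y} with total 1441.

{X, Y}, total 1441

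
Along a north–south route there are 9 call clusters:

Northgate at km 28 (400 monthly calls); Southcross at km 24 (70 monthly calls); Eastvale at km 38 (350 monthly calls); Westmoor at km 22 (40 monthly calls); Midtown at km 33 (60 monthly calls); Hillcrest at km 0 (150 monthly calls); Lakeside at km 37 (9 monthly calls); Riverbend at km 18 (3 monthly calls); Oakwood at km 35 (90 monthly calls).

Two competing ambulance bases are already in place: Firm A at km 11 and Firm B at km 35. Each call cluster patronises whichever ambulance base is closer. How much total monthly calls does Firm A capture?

193

The indifferent point is the midpoint (11+35)/2 = 23; call clusters left of it (closer to Firm A at 11) go to Firm A, those right go to Firm B.
  Hillcrest at 0 (w=150) → Firm A
  Riverbend at 18 (w=3) → Firm A
  Westmoor at 22 (w=40) → Firm A
  Southcross at 24 (w=70) → Firm B
  Northgate at 28 (w=400) → Firm B
  Midtown at 33 (w=60) → Firm B
  Oakwood at 35 (w=90) → Firm B
  Lakeside at 37 (w=9) → Firm B
  Eastvale at 38 (w=350) → Firm B
Firm A captures 193; Firm B captures 979.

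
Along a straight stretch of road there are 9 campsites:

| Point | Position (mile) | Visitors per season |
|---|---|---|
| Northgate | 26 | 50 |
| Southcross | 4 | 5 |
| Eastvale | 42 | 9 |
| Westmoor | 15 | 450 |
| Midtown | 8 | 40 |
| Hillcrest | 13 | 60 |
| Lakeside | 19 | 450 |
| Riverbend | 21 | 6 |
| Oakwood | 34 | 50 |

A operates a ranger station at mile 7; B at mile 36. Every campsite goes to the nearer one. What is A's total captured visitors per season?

1011

The indifferent point is the midpoint (7+36)/2 = 21.5; campsites left of it (closer to A at 7) go to A, those right go to B.
  Southcross at 4 (w=5) → A
  Midtown at 8 (w=40) → A
  Hillcrest at 13 (w=60) → A
  Westmoor at 15 (w=450) → A
  Lakeside at 19 (w=450) → A
  Riverbend at 21 (w=6) → A
  Northgate at 26 (w=50) → B
  Oakwood at 34 (w=50) → B
  Eastvale at 42 (w=9) → B
A captures 1011; B captures 109.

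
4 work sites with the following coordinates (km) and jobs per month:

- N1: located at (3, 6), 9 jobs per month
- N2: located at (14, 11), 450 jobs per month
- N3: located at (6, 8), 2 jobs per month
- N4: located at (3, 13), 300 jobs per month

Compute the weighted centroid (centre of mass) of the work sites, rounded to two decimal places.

(9.51, 11.72)

The minimiser of Σwᵢ‖p−pᵢ‖² is the weighted centroid p* = (Σwᵢpᵢ)/(Σwᵢ).
Σwᵢ = 761.
Σwᵢxᵢ = 9·3 + 450·14 + 2·6 + 300·3 = 7239.
Σwᵢyᵢ = 9·6 + 450·11 + 2·8 + 300·13 = 8920.
x* = 7239/761 = 9.51, y* = 8920/761 = 11.72.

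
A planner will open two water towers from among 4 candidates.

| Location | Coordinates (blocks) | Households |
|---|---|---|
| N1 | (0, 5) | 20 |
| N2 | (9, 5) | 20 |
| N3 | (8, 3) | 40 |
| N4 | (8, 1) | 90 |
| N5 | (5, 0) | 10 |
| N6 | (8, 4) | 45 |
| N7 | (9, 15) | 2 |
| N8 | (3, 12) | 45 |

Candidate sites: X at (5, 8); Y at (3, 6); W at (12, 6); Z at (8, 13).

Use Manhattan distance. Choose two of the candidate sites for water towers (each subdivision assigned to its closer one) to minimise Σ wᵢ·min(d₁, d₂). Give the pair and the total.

{Y, W}, total 1894

Evaluate every pair (each demand assigned to the nearer of the two):
  {Y, W}: total = 1894
  {X, W}: total = 1972
  {W, Z}: total = 2106
  {Y, Z}: total = 2111
  {X, Y}: total = 2127
  {X, Z}: total = 2191
Best pair: {Y, W} with total 1894.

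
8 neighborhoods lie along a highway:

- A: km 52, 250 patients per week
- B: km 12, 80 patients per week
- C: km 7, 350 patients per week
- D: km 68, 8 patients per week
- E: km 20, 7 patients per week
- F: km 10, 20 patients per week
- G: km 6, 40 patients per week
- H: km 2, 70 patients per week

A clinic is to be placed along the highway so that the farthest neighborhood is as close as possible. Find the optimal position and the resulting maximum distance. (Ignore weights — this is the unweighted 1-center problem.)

location 35, max distance 33

The 1-center on a line is the midpoint of the two extreme points: leftmost at 2, rightmost at 68.
Optimal location = (2 + 68)/2 = 35; maximum distance = (68 − 2)/2 = 33.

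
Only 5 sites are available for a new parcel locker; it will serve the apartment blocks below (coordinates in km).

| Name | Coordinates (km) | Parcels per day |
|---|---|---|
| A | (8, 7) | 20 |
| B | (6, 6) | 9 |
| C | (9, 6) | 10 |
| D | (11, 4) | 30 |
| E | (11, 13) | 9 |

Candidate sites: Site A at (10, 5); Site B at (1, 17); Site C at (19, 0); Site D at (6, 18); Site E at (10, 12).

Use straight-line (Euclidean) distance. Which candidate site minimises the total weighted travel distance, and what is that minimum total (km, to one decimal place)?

Site A, total 222.8 km

Total weighted distance at each candidate:
  Site A (10, 5): total = 222.8
  Site B (1, 17): total = 1077.9
  Site C (19, 0): total = 912.0
  Site D (6, 18): total = 964.9
  Site E (10, 12): total = 488.0
Minimum is at Site A with total 222.8 km.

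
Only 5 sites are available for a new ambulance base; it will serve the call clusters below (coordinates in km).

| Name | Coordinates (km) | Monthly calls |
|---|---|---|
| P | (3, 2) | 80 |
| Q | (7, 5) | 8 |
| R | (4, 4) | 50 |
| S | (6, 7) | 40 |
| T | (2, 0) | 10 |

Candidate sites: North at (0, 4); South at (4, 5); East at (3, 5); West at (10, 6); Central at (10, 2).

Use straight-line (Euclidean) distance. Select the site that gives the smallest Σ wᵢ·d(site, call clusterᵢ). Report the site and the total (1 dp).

Total weighted distance at each candidate:
  North (0, 4): total = 858.1
  South (4, 5): total = 494.0
  East (3, 5): total = 537.9
  West (10, 6): total = 1251.4
  Central (10, 2): total = 1248.8
Minimum is at South with total 494.0 km.

South, total 494.0 km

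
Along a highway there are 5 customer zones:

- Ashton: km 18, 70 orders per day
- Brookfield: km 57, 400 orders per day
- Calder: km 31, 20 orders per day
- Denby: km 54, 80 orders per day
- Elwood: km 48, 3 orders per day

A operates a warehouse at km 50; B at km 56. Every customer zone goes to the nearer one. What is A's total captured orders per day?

93

The indifferent point is the midpoint (50+56)/2 = 53; customer zones left of it (closer to A at 50) go to A, those right go to B.
  Ashton at 18 (w=70) → A
  Calder at 31 (w=20) → A
  Elwood at 48 (w=3) → A
  Denby at 54 (w=80) → B
  Brookfield at 57 (w=400) → B
A captures 93; B captures 480.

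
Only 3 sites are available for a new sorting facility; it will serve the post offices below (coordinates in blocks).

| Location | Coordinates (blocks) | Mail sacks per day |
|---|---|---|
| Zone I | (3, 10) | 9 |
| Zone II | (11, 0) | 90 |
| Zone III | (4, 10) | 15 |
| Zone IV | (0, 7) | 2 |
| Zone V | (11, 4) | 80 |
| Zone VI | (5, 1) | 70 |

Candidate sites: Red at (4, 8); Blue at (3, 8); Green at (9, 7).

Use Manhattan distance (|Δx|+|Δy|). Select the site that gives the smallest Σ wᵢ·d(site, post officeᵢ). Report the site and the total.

Green, total 2129 blocks

Total weighted distance at each candidate:
  Red (4, 8): total = 2857
  Blue (3, 8): total = 3101
  Green (9, 7): total = 2129
Minimum is at Green with total 2129 blocks.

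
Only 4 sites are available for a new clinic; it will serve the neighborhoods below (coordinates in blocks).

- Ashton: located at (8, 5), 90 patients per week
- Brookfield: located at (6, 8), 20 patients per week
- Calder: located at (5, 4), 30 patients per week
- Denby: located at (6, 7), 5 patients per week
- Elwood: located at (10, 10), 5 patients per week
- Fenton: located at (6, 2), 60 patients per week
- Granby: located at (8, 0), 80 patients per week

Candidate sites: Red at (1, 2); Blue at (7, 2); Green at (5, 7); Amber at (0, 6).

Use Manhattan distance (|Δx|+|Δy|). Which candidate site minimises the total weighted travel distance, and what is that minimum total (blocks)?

Total weighted distance at each candidate:
  Red (1, 2): total = 2455
  Blue (7, 2): total = 1005
  Green (5, 7): total = 1785
  Amber (0, 6): total = 3005
Minimum is at Blue with total 1005 blocks.

Blue, total 1005 blocks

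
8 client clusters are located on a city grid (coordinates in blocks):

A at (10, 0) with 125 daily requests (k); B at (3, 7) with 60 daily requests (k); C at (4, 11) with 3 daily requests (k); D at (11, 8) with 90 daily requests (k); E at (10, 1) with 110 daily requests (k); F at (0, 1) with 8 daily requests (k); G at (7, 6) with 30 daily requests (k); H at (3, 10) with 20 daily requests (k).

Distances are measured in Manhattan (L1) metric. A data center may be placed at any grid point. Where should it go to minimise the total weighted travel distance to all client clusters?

Manhattan distance separates: Σwᵢ(|x−xᵢ|+|y−yᵢ|) = Σwᵢ|x−xᵢ| + Σwᵢ|y−yᵢ|, so x and y are optimised independently as 1-D weighted medians.
Total weight W = 446; half = 223.
x-coordinate, sorted with cumulative weight:
  x=0 (F, w=8) cum 8
  x=3 (B, w=60) cum 68
  x=3 (H, w=20) cum 88
  x=4 (C, w=3) cum 91
  x=7 (G, w=30) cum 121
  x=10 (A, w=125) cum 246  ← median
  x=10 (E, w=110) cum 356
  x=11 (D, w=90) cum 446
⇒ x* = 10
y-coordinate, sorted with cumulative weight:
  y=0 (A, w=125) cum 125
  y=1 (E, w=110) cum 235  ← median
  y=1 (F, w=8) cum 243
  y=6 (G, w=30) cum 273
  y=7 (B, w=60) cum 333
  y=8 (D, w=90) cum 423
  y=10 (H, w=20) cum 443
  y=11 (C, w=3) cum 446
⇒ y* = 1

(10, 1)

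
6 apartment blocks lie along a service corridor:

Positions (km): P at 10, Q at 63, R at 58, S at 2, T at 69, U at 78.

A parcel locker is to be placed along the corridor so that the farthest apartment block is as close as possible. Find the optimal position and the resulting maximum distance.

location 40, max distance 38

The 1-center on a line is the midpoint of the two extreme points: leftmost at 2, rightmost at 78.
Optimal location = (2 + 78)/2 = 40; maximum distance = (78 − 2)/2 = 38.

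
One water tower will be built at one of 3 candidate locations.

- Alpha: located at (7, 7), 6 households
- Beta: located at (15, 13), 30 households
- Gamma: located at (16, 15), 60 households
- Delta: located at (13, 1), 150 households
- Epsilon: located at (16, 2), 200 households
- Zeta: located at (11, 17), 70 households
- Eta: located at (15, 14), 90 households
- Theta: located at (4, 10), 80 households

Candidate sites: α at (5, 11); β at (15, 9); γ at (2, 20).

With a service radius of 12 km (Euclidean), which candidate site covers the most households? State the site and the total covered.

Coverage radius r = 12 km; a point is covered iff (Δx)²+(Δy)² ≤ 12² = 144.
  α (5, 11): covers {Alpha, Beta, Gamma, Zeta, Eta, Theta} → 336
  β (15, 9): covers {Alpha, Beta, Gamma, Delta, Epsilon, Zeta, Eta, Theta} → 686
  γ (2, 20): covers {Zeta, Theta} → 150
Maximum coverage at β: 686 households.

β, covering 686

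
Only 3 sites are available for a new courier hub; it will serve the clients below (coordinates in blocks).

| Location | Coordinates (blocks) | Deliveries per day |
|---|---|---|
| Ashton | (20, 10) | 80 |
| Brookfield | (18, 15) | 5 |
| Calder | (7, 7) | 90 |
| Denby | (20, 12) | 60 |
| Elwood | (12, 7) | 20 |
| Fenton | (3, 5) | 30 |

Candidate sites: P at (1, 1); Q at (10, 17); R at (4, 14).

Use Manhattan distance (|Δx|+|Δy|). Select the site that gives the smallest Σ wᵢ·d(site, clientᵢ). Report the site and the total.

R, total 4255 blocks

Total weighted distance at each candidate:
  P (1, 1): total = 5795
  Q (10, 17): total = 4290
  R (4, 14): total = 4255
Minimum is at R with total 4255 blocks.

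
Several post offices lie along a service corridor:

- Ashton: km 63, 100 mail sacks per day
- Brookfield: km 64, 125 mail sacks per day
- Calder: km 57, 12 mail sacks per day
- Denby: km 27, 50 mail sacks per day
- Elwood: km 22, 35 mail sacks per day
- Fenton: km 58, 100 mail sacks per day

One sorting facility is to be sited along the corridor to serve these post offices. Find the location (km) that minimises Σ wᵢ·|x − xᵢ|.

For a sum of weighted absolute distances on a line, the optimum is the weighted median (not the mean). Total weight W = 422; half-weight = 211.
Sort by position and accumulate weight:
  km 22 (Elwood, w=35) → cum 35
  km 27 (Denby, w=50) → cum 85
  km 57 (Calder, w=12) → cum 97
  km 58 (Fenton, w=100) → cum 197
  km 63 (Ashton, w=100) → cum 297  ≥ 211 → median here
  km 64 (Brookfield, w=125) → cum 422
Optimal location: km 63.

x = 63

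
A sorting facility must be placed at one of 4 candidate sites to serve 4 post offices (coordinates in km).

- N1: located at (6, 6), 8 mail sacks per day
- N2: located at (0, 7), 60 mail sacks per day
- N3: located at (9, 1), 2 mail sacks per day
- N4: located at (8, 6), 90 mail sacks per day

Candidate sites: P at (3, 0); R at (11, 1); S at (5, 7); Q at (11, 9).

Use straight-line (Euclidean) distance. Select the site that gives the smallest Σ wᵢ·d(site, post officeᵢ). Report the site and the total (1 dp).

S, total 610.3 km

Total weighted distance at each candidate:
  P (3, 0): total = 1225.7
  R (11, 1): total = 1337.2
  S (5, 7): total = 610.3
  Q (11, 9): total = 1115.8
Minimum is at S with total 610.3 km.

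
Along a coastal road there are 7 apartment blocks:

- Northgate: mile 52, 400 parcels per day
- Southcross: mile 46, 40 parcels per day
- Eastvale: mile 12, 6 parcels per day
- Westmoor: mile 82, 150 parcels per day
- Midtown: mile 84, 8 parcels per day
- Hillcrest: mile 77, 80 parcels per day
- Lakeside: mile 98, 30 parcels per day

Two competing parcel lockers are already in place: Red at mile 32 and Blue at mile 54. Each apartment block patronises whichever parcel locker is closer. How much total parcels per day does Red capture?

6

The indifferent point is the midpoint (32+54)/2 = 43; apartment blocks left of it (closer to Red at 32) go to Red, those right go to Blue.
  Eastvale at 12 (w=6) → Red
  Southcross at 46 (w=40) → Blue
  Northgate at 52 (w=400) → Blue
  Hillcrest at 77 (w=80) → Blue
  Westmoor at 82 (w=150) → Blue
  Midtown at 84 (w=8) → Blue
  Lakeside at 98 (w=30) → Blue
Red captures 6; Blue captures 708.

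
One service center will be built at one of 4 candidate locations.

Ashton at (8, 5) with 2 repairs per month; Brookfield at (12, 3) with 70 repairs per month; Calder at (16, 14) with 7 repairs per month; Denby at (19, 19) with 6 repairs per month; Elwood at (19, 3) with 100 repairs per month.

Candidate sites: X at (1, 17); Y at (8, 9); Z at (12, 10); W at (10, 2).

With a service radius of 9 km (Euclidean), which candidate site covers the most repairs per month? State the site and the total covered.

Z, covering 79

Coverage radius r = 9 km; a point is covered iff (Δx)²+(Δy)² ≤ 9² = 81.
  X (1, 17): covers {none} → 0
  Y (8, 9): covers {Ashton, Brookfield} → 72
  Z (12, 10): covers {Ashton, Brookfield, Calder} → 79
  W (10, 2): covers {Ashton, Brookfield} → 72
Maximum coverage at Z: 79 repairs per month.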